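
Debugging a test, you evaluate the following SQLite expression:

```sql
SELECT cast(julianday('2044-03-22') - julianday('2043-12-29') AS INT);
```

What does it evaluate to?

84

2 days remain in December 2043 after the 29th (31 − 29).
January 2044: 31 days.
February 2044: 29 days (leap year).
Then 22 days into March 2044.
Total: 2 + 31 + 29 + 22 = 84.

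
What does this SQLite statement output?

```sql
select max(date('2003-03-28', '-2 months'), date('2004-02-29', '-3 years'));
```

2003-01-28

date('2003-03-28', '-2 months') → 2003-01-28.
date('2004-02-29', '-3 years') → 2001-03-01.
Later of the two is 2003-01-28.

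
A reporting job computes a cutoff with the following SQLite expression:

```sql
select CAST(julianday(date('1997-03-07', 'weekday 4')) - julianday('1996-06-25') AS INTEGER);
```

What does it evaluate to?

261

`weekday 4` advances to the next Thursday; 1997-03-07 is a Friday, so it moves forward to 1997-03-13.
5 days remain in June 1996 after the 25th (30 − 25).
Full months from July 1996 through February 1997 contribute their day counts.
Then 13 days into March 1997.
Total: 5 + 31 + 31 + 30 + 31 + 30 + 31 + 31 + 28 + 13 = 261.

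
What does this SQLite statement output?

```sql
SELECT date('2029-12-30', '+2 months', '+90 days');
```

Adding +2 months to 2029-12-30 targets 2030-02-30. February 2030 has only 28 days, so SQLite normalizes the 2-day overflow forward to 2030-03-02.
Applying '+90 days' to 2030-03-02: counting 90 days forward gives 2030-05-31.

2030-05-31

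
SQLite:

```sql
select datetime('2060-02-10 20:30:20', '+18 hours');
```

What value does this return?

2060-02-11 14:30:20

+18 hours from 2060-02-10 20:30:20 is 2060-02-11 14:30:20 (crosses midnight).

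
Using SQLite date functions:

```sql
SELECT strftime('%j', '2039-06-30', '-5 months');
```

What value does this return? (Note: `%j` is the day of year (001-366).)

First apply '-5 months': 2039-06-30 → 2039-01-30.
Day-of-year for 2039-01-30: days since 2039-01-01 inclusive = 30, zero-padded to 030.

030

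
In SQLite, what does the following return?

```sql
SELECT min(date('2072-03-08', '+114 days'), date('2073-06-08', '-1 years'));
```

date('2072-03-08', '+114 days') → 2072-06-30.
date('2073-06-08', '-1 years') → 2072-06-08.
Earlier of the two is 2072-06-08.

2072-06-08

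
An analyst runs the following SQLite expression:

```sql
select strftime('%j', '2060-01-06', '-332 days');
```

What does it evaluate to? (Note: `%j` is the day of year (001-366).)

First apply '-332 days': 2060-01-06 → 2059-02-08.
Day-of-year for 2059-02-08: days since 2059-01-01 inclusive = 39, zero-padded to 039.

039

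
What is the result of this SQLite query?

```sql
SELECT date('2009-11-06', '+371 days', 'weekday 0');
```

2010-11-14

Applying '+371 days' to 2009-11-06: counting 371 days forward gives 2010-11-12.
`weekday 0` advances to the next Sunday; 2010-11-12 is a Friday, so it moves forward to 2010-11-14.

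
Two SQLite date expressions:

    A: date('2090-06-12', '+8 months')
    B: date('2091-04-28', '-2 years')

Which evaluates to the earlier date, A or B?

A = 2091-02-12.
B = 2089-04-28.
B is earlier.

B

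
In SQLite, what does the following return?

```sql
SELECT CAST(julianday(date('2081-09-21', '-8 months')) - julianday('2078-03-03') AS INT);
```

Adding -8 months to 2081-09-21 gives 2081-01-21.
28 days remain in March 2078 after the 3rd (31 − 3).
Full months from April 2078 through December 2080 contribute their day counts.
Then 21 days into January 2081.
Total: 28 + 30 + 31 + 30 + 31 + 31 + 30 + 31 + 30 + 31 + 31 + 28 + 31 + 30 + 31 + 30 + 31 + 31 + 30 + 31 + 30 + 31 + 31 + 29 + 31 + 30 + 31 + 30 + 31 + 31 + 30 + 31 + 30 + 31 + 21 = 1055.

1055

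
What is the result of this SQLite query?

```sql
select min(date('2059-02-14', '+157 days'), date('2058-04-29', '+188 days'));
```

date('2059-02-14', '+157 days') → 2059-07-21.
date('2058-04-29', '+188 days') → 2058-11-03.
Earlier of the two is 2058-11-03.

2058-11-03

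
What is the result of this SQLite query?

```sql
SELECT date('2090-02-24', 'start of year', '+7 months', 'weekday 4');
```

2090-08-03

`start of year` rewinds 2090-02-24 to 2090-01-01.
Adding +7 months to 2090-01-01 gives 2090-08-01.
`weekday 4` advances to the next Thursday; 2090-08-01 is a Tuesday, so it moves forward to 2090-08-03.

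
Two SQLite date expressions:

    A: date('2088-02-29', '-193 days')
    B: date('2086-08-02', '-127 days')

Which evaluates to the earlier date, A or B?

A = 2087-08-20.
B = 2086-03-28.
B is earlier.

B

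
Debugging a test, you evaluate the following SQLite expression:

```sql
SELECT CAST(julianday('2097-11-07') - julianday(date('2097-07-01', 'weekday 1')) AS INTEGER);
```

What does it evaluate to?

129

`weekday 1` advances to the next Monday; 2097-07-01 is already a Monday, so it stays at 2097-07-01.
30 days remain in July 2097 after the 1st (31 − 1).
August 2097: 31 days.
September 2097: 30 days.
October 2097: 31 days.
Then 7 days into November 2097.
Total: 30 + 31 + 30 + 31 + 7 = 129.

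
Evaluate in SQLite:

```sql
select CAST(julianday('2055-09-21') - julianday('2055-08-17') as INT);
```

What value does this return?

35

14 days remain in August 2055 after the 17th (31 − 17).
Then 21 days into September 2055.
Total: 14 + 21 = 35.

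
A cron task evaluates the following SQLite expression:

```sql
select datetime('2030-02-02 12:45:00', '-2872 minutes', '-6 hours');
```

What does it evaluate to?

2872 minutes = 47h 52m; -2872 minutes from 2030-02-02 12:45:00 is 2030-01-31 12:53:00 (crosses midnight).
-6 hours from 2030-01-31 12:53:00 is 2030-01-31 06:53:00.

2030-01-31 06:53:00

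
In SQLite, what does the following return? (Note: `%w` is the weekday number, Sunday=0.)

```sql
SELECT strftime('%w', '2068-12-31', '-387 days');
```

First apply '-387 days': 2068-12-31 → 2067-12-10.
2067-12-10 is a Saturday; with Sunday=0 that is 6.

6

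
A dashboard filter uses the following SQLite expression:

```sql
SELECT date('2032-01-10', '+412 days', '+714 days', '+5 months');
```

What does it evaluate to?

Applying '+412 days' to 2032-01-10: counting 412 days forward gives 2033-02-25.
Applying '+714 days' to 2033-02-25: counting 714 days forward gives 2035-02-09.
Adding +5 months to 2035-02-09 gives 2035-07-09.

2035-07-09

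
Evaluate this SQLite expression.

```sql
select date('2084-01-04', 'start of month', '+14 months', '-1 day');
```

2085-02-28

`start of month` rewinds 2084-01-04 to 2084-01-01.
Adding +14 months to 2084-01-01 gives 2085-03-01.
Going back 1 day from 2085-03-01 reaches 2085-02-28 (last day of February, 28 days).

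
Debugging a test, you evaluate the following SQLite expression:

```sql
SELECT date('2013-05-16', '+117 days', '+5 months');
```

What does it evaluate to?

Applying '+117 days' to 2013-05-16: counting 117 days forward gives 2013-09-10.
Adding +5 months to 2013-09-10 gives 2014-02-10.

2014-02-10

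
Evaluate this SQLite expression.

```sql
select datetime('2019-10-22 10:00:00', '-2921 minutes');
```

2019-10-20 09:19:00

2921 minutes = 48h 41m; -2921 minutes from 2019-10-22 10:00:00 is 2019-10-20 09:19:00 (crosses midnight).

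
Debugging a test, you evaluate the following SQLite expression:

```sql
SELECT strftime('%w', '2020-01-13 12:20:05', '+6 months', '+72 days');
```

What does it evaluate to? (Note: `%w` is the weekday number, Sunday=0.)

3

First apply '+6 months', '+72 days': 2020-01-13 12:20:05 → 2020-09-23 12:20:05.
2020-09-23 is a Wednesday; with Sunday=0 that is 3.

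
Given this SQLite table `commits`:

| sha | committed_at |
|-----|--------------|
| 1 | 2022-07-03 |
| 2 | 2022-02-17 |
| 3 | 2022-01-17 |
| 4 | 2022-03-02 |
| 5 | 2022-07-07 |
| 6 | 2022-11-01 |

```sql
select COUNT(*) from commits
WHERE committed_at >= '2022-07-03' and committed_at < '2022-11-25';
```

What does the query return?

3

Rows in [2022-07-03, 2022-11-25): 2022-07-03, 2022-07-07, 2022-11-01 → 3 rows.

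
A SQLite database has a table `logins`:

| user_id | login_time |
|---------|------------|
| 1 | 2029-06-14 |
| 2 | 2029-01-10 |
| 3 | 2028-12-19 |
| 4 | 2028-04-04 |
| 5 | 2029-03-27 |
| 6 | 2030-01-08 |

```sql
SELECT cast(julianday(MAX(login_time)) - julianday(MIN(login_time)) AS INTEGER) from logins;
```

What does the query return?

644

MIN = 2028-04-04, MAX = 2030-01-08.
26 days remain in April 2028 after the 4th (30 − 4).
Full months from May 2028 through December 2029 contribute their day counts.
Then 8 days into January 2030.
Total: 26 + 31 + 30 + 31 + 31 + 30 + 31 + 30 + 31 + 31 + 28 + 31 + 30 + 31 + 30 + 31 + 31 + 30 + 31 + 30 + 31 + 8 = 644.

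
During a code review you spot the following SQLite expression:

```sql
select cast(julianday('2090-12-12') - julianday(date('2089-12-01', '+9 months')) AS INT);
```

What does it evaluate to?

Adding +9 months to 2089-12-01 gives 2090-09-01.
29 days remain in September 2090 after the 1st (30 − 1).
October 2090: 31 days.
November 2090: 30 days.
Then 12 days into December 2090.
Total: 29 + 31 + 30 + 12 = 102.

102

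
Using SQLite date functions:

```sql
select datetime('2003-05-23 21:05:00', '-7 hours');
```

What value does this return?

2003-05-23 14:05:00

-7 hours from 2003-05-23 21:05:00 is 2003-05-23 14:05:00.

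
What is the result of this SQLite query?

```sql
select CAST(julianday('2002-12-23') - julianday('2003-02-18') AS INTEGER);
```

-57

8 days remain in December 2002 after the 23rd (31 − 23).
January 2003: 31 days.
Then 18 days into February 2003.
Total: 8 + 31 + 18 = 57.
The subtraction is earlier − later, so the result is −57 → -57.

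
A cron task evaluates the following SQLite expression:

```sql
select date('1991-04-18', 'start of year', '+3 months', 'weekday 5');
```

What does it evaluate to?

1991-04-05

`start of year` rewinds 1991-04-18 to 1991-01-01.
Adding +3 months to 1991-01-01 gives 1991-04-01.
`weekday 5` advances to the next Friday; 1991-04-01 is a Monday, so it moves forward to 1991-04-05.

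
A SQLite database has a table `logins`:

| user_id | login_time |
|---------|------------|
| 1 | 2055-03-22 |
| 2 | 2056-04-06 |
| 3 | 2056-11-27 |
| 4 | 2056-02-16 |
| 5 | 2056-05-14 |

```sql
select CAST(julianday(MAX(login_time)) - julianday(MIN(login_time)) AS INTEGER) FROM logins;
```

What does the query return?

616

MIN = 2055-03-22, MAX = 2056-11-27.
9 days remain in March 2055 after the 22nd (31 − 22).
Full months from April 2055 through October 2056 contribute their day counts.
Then 27 days into November 2056.
Total: 9 + 30 + 31 + 30 + 31 + 31 + 30 + 31 + 30 + 31 + 31 + 29 + 31 + 30 + 31 + 30 + 31 + 31 + 30 + 31 + 27 = 616.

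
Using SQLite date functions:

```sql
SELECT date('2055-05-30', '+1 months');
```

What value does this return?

Adding +1 month to 2055-05-30 gives 2055-06-30.

2055-06-30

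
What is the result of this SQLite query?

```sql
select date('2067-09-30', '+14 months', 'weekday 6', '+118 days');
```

2069-03-29

Adding +14 months to 2067-09-30 gives 2068-11-30.
`weekday 6` advances to the next Saturday; 2068-11-30 is a Friday, so it moves forward to 2068-12-01.
Applying '+118 days' to 2068-12-01: counting 118 days forward gives 2069-03-29.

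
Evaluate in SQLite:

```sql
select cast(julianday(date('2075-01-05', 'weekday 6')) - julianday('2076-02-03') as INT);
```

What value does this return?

`weekday 6` advances to the next Saturday; 2075-01-05 is already a Saturday, so it stays at 2075-01-05.
26 days remain in January 2075 after the 5th (31 − 5).
Full months from February 2075 through January 2076 contribute their day counts.
Then 3 days into February 2076.
Total: 26 + 28 + 31 + 30 + 31 + 30 + 31 + 31 + 30 + 31 + 30 + 31 + 31 + 3 = 394.
The subtraction is earlier − later, so the result is −394 → -394.

-394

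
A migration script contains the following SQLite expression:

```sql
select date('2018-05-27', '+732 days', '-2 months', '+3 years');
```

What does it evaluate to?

Applying '+732 days' to 2018-05-27: counting 732 days forward gives 2020-05-28.
Adding -2 months to 2020-05-28 gives 2020-03-28.
Adding +3 years to 2020-03-28 gives 2023-03-28.

2023-03-28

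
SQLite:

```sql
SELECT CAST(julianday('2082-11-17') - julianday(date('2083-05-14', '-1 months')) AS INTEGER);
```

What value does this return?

Adding -1 month to 2083-05-14 gives 2083-04-14.
13 days remain in November 2082 after the 17th (30 − 17).
December 2082: 31 days.
January 2083: 31 days.
February 2083: 28 days.
March 2083: 31 days.
Then 14 days into April 2083.
Total: 13 + 31 + 31 + 28 + 31 + 14 = 148.
The subtraction is earlier − later, so the result is −148 → -148.

-148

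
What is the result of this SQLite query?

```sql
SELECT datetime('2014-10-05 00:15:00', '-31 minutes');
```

2014-10-04 23:44:00

-31 minutes from 2014-10-05 00:15:00 is 2014-10-04 23:44:00.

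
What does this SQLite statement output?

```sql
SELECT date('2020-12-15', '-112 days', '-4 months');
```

Applying '-112 days' to 2020-12-15: counting 112 days back gives 2020-08-25.
Adding -4 months to 2020-08-25 gives 2020-04-25.

2020-04-25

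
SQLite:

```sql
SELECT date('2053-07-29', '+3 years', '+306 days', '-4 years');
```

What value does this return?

Adding +3 years to 2053-07-29 gives 2056-07-29.
Applying '+306 days' to 2056-07-29: counting 306 days forward gives 2057-05-31.
Adding -4 years to 2057-05-31 gives 2053-05-31.

2053-05-31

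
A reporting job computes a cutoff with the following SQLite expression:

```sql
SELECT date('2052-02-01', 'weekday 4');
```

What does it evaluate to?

`weekday 4` advances to the next Thursday; 2052-02-01 is already a Thursday, so it stays at 2052-02-01.

2052-02-01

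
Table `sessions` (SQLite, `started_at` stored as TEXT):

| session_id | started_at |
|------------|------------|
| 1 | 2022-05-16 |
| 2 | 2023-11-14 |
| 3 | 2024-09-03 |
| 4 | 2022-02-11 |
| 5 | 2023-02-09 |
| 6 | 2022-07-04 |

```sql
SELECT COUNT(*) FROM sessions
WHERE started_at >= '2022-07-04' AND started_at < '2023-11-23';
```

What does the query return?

3

Rows in [2022-07-04, 2023-11-23): 2023-11-14, 2023-02-09, 2022-07-04 → 3 rows.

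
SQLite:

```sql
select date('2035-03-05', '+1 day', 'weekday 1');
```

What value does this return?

Advancing 1 more day within March lands on 2035-03-06.
`weekday 1` advances to the next Monday; 2035-03-06 is a Tuesday, so it moves forward to 2035-03-12.

2035-03-12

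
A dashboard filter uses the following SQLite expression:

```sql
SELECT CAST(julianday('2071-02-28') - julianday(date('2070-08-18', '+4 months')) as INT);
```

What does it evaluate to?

72

Adding +4 months to 2070-08-18 gives 2070-12-18.
13 days remain in December 2070 after the 18th (31 − 18).
January 2071: 31 days.
Then 28 days into February 2071.
Total: 13 + 31 + 28 = 72.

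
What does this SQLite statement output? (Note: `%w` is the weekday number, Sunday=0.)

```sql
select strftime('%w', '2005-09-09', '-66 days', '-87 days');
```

First apply '-66 days', '-87 days': 2005-09-09 → 2005-04-09.
2005-04-09 is a Saturday; with Sunday=0 that is 6.

6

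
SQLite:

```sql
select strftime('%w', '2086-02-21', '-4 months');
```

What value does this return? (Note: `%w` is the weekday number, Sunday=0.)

First apply '-4 months': 2086-02-21 → 2085-10-21.
2085-10-21 is a Sunday; with Sunday=0 that is 0.

0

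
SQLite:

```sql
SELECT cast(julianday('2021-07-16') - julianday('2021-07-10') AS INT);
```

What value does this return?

6

Both dates are in July 2021: 16 − 10 = 6.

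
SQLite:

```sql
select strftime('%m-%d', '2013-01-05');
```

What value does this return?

01-05

`%m-%d` extracts the month-day: 01-05.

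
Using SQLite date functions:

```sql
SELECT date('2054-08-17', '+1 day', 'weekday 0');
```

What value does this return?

2054-08-23

Advancing 1 more day within August lands on 2054-08-18.
`weekday 0` advances to the next Sunday; 2054-08-18 is a Tuesday, so it moves forward to 2054-08-23.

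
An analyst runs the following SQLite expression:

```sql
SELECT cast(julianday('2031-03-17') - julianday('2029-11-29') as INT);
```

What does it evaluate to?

473

1 day remains in November 2029 after the 29th (30 − 29).
Full months from December 2029 through February 2031 contribute their day counts.
Then 17 days into March 2031.
Total: 1 + 31 + 31 + 28 + 31 + 30 + 31 + 30 + 31 + 31 + 30 + 31 + 30 + 31 + 31 + 28 + 17 = 473.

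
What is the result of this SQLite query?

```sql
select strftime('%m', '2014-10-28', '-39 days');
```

First apply '-39 days': 2014-10-28 → 2014-09-19.
`%m` extracts the 2-digit month (01-12): 09.

09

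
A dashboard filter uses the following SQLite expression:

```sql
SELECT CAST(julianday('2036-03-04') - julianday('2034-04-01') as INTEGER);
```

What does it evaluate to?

29 days remain in April 2034 after the 1st (30 − 1).
Full months from May 2034 through February 2036 contribute their day counts.
Then 4 days into March 2036.
Total: 29 + 31 + 30 + 31 + 31 + 30 + 31 + 30 + 31 + 31 + 28 + 31 + 30 + 31 + 30 + 31 + 31 + 30 + 31 + 30 + 31 + 31 + 29 + 4 = 703.

703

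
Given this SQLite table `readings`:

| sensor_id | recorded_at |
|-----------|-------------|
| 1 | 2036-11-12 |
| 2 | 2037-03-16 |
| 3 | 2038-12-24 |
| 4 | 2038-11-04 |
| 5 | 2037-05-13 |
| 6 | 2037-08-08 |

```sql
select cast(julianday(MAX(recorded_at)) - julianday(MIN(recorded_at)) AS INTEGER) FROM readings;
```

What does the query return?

MIN = 2036-11-12, MAX = 2038-12-24.
18 days remain in November 2036 after the 12th (30 − 12).
Full months from December 2036 through November 2038 contribute their day counts.
Then 24 days into December 2038.
Total: 18 + 31 + 31 + 28 + 31 + 30 + 31 + 30 + 31 + 31 + 30 + 31 + 30 + 31 + 31 + 28 + 31 + 30 + 31 + 30 + 31 + 31 + 30 + 31 + 30 + 24 = 772.

772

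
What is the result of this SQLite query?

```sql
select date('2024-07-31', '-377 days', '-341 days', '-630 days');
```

Applying '-377 days' to 2024-07-31: counting 377 days back gives 2023-07-20.
Applying '-341 days' to 2023-07-20: counting 341 days back gives 2022-08-13.
Applying '-630 days' to 2022-08-13: counting 630 days back gives 2020-11-21.

2020-11-21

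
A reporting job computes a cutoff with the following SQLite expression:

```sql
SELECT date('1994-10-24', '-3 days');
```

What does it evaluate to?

1994-10-21

Going back 3 days within October lands on 1994-10-21.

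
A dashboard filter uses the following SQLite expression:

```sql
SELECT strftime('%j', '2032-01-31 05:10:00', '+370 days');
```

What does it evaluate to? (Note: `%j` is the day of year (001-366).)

First apply '+370 days': 2032-01-31 05:10:00 → 2033-02-04 05:10:00.
Day-of-year for 2033-02-04: days since 2033-01-01 inclusive = 35, zero-padded to 035.

035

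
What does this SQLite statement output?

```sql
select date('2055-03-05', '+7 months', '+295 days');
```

2056-07-26

Adding +7 months to 2055-03-05 gives 2055-10-05.
Applying '+295 days' to 2055-10-05: counting 295 days forward gives 2056-07-26.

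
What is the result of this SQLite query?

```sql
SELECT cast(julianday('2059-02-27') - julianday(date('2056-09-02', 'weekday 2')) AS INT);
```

905

`weekday 2` advances to the next Tuesday; 2056-09-02 is a Saturday, so it moves forward to 2056-09-05.
25 days remain in September 2056 after the 5th (30 − 5).
Full months from October 2056 through January 2059 contribute their day counts.
Then 27 days into February 2059.
Total: 25 + 31 + 30 + 31 + 31 + 28 + 31 + 30 + 31 + 30 + 31 + 31 + 30 + 31 + 30 + 31 + 31 + 28 + 31 + 30 + 31 + 30 + 31 + 31 + 30 + 31 + 30 + 31 + 31 + 27 = 905.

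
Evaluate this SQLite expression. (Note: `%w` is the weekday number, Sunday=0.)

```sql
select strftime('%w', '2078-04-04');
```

2078-04-04 is a Monday; with Sunday=0 that is 1.

1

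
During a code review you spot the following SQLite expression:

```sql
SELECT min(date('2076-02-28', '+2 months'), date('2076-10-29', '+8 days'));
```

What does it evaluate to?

2076-04-28

date('2076-02-28', '+2 months') → 2076-04-28.
date('2076-10-29', '+8 days') → 2076-11-06.
Earlier of the two is 2076-04-28.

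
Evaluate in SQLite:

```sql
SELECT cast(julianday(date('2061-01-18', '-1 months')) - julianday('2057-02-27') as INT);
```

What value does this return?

Adding -1 month to 2061-01-18 gives 2060-12-18.
1 day remains in February 2057 after the 27th (28 − 27).
Full months from March 2057 through November 2060 contribute their day counts.
Then 18 days into December 2060.
Total: 1 + 31 + 30 + 31 + 30 + 31 + 31 + 30 + 31 + 30 + 31 + 31 + 28 + 31 + 30 + 31 + 30 + 31 + 31 + 30 + 31 + 30 + 31 + 31 + 28 + 31 + 30 + 31 + 30 + 31 + 31 + 30 + 31 + 30 + 31 + 31 + 29 + 31 + 30 + 31 + 30 + 31 + 31 + 30 + 31 + 30 + 18 = 1390.

1390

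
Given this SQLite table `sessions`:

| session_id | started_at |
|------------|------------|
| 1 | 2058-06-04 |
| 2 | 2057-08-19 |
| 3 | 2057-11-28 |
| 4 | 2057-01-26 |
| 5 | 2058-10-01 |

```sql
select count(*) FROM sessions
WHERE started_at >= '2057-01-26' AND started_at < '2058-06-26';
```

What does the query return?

4

Rows in [2057-01-26, 2058-06-26): 2058-06-04, 2057-08-19, 2057-11-28, 2057-01-26 → 4 rows.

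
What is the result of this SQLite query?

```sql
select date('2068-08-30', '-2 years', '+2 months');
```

Adding -2 years to 2068-08-30 gives 2066-08-30.
Adding +2 months to 2066-08-30 gives 2066-10-30.

2066-10-30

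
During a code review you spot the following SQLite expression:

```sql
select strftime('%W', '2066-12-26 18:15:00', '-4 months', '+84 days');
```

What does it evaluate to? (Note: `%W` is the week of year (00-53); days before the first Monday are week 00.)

46

First apply '-4 months', '+84 days': 2066-12-26 18:15:00 → 2066-11-18 18:15:00.
2066-11-18 is a Thursday. SQLite's %W counts Mondays since the year started; the result is 46.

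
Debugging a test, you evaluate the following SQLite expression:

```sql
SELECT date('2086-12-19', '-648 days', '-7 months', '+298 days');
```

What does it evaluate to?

Applying '-648 days' to 2086-12-19: counting 648 days back gives 2085-03-11.
Adding -7 months to 2085-03-11 gives 2084-08-11.
Applying '+298 days' to 2084-08-11: counting 298 days forward gives 2085-06-05.

2085-06-05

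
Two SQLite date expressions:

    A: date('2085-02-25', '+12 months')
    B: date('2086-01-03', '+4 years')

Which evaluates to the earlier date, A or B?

A = 2086-02-25.
B = 2090-01-03.
A is earlier.

A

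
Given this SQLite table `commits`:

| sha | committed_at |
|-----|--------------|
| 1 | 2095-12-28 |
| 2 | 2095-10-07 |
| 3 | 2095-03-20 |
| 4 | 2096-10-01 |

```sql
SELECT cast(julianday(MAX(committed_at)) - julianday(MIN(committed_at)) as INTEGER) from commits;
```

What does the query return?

MIN = 2095-03-20, MAX = 2096-10-01.
11 days remain in March 2095 after the 20th (31 − 20).
Full months from April 2095 through September 2096 contribute their day counts.
Then 1 day into October 2096.
Total: 11 + 30 + 31 + 30 + 31 + 31 + 30 + 31 + 30 + 31 + 31 + 29 + 31 + 30 + 31 + 30 + 31 + 31 + 30 + 1 = 561.

561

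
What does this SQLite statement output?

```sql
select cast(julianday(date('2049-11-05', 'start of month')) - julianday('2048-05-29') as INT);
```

`start of month` rewinds 2049-11-05 to 2049-11-01.
2 days remain in May 2048 after the 29th (31 − 29).
Full months from June 2048 through October 2049 contribute their day counts.
Then 1 day into November 2049.
Total: 2 + 30 + 31 + 31 + 30 + 31 + 30 + 31 + 31 + 28 + 31 + 30 + 31 + 30 + 31 + 31 + 30 + 31 + 1 = 521.

521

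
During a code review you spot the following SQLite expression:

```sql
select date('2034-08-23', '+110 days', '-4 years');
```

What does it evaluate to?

2030-12-11

Applying '+110 days' to 2034-08-23: counting 110 days forward gives 2034-12-11.
Adding -4 years to 2034-12-11 gives 2030-12-11.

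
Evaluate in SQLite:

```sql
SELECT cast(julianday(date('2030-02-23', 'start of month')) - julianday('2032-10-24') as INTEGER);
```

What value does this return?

-996

`start of month` rewinds 2030-02-23 to 2030-02-01.
27 days remain in February 2030 after the 1st (28 − 1).
Full months from March 2030 through September 2032 contribute their day counts.
Then 24 days into October 2032.
Total: 27 + 31 + 30 + 31 + 30 + 31 + 31 + 30 + 31 + 30 + 31 + 31 + 28 + 31 + 30 + 31 + 30 + 31 + 31 + 30 + 31 + 30 + 31 + 31 + 29 + 31 + 30 + 31 + 30 + 31 + 31 + 30 + 24 = 996.
The subtraction is earlier − later, so the result is −996 → -996.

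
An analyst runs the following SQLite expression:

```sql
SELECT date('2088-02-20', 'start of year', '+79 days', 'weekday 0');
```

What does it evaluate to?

`start of year` rewinds 2088-02-20 to 2088-01-01.
Applying '+79 days' to 2088-01-01: counting 79 days forward gives 2088-03-20.
`weekday 0` advances to the next Sunday; 2088-03-20 is a Saturday, so it moves forward to 2088-03-21.

2088-03-21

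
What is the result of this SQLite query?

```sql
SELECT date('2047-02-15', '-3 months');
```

Adding -3 months to 2047-02-15 gives 2046-11-15.

2046-11-15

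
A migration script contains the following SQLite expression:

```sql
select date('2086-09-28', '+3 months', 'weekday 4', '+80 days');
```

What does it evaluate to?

Adding +3 months to 2086-09-28 gives 2086-12-28.
`weekday 4` advances to the next Thursday; 2086-12-28 is a Saturday, so it moves forward to 2087-01-02.
Applying '+80 days' to 2087-01-02: counting 80 days forward gives 2087-03-23.

2087-03-23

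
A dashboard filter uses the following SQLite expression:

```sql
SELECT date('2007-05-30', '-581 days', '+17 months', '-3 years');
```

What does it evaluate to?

Applying '-581 days' to 2007-05-30: counting 581 days back gives 2005-10-26.
Adding +17 months to 2005-10-26 gives 2007-03-26.
Adding -3 years to 2007-03-26 gives 2004-03-26.

2004-03-26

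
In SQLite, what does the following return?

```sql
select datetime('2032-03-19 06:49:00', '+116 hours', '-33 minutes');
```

+116 hours from 2032-03-19 06:49:00 is 2032-03-24 02:49:00 (crosses midnight).
-33 minutes from 2032-03-24 02:49:00 is 2032-03-24 02:16:00.

2032-03-24 02:16:00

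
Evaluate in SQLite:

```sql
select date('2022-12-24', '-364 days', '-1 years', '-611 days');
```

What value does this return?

Applying '-364 days' to 2022-12-24: counting 364 days back gives 2021-12-25.
Adding -1 year to 2021-12-25 gives 2020-12-25.
Applying '-611 days' to 2020-12-25: counting 611 days back gives 2019-04-24.

2019-04-24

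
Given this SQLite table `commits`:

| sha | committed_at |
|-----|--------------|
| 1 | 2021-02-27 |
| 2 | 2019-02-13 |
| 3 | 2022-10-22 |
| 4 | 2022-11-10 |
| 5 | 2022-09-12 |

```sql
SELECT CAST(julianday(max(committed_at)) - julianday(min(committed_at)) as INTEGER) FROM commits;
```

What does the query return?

MIN = 2019-02-13, MAX = 2022-11-10.
15 days remain in February 2019 after the 13th (28 − 13).
Full months from March 2019 through October 2022 contribute their day counts.
Then 10 days into November 2022.
Total: 15 + 31 + 30 + 31 + 30 + 31 + 31 + 30 + 31 + 30 + 31 + 31 + 29 + 31 + 30 + 31 + 30 + 31 + 31 + 30 + 31 + 30 + 31 + 31 + 28 + 31 + 30 + 31 + 30 + 31 + 31 + 30 + 31 + 30 + 31 + 31 + 28 + 31 + 30 + 31 + 30 + 31 + 31 + 30 + 31 + 10 = 1366.

1366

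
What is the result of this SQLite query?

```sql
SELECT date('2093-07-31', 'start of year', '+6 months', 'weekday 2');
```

2093-07-07

`start of year` rewinds 2093-07-31 to 2093-01-01.
Adding +6 months to 2093-01-01 gives 2093-07-01.
`weekday 2` advances to the next Tuesday; 2093-07-01 is a Wednesday, so it moves forward to 2093-07-07.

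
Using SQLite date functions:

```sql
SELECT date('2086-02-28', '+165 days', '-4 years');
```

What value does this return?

2082-08-12

Applying '+165 days' to 2086-02-28: counting 165 days forward gives 2086-08-12.
Adding -4 years to 2086-08-12 gives 2082-08-12.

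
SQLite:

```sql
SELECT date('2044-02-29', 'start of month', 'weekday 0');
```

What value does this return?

2044-02-07

`start of month` rewinds 2044-02-29 to 2044-02-01.
`weekday 0` advances to the next Sunday; 2044-02-01 is a Monday, so it moves forward to 2044-02-07.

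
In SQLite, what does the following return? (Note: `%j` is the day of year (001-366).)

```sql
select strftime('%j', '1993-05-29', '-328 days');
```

First apply '-328 days': 1993-05-29 → 1992-07-05.
Day-of-year for 1992-07-05: days since 1992-01-01 inclusive = 187, zero-padded to 187.

187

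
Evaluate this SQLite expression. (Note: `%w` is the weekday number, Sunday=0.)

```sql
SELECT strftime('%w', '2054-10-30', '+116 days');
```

First apply '+116 days': 2054-10-30 → 2055-02-23.
2055-02-23 is a Tuesday; with Sunday=0 that is 2.

2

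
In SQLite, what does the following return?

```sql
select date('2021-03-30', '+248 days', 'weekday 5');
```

2021-12-03

Applying '+248 days' to 2021-03-30: counting 248 days forward gives 2021-12-03.
`weekday 5` advances to the next Friday; 2021-12-03 is already a Friday, so it stays at 2021-12-03.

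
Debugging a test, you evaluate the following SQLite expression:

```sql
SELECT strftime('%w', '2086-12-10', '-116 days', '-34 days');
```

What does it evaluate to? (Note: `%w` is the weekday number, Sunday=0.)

6

First apply '-116 days', '-34 days': 2086-12-10 → 2086-07-13.
2086-07-13 is a Saturday; with Sunday=0 that is 6.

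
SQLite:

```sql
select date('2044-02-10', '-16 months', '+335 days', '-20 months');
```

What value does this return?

Adding -16 months to 2044-02-10 gives 2042-10-10.
Applying '+335 days' to 2042-10-10: counting 335 days forward gives 2043-09-10.
Adding -20 months to 2043-09-10 gives 2042-01-10.

2042-01-10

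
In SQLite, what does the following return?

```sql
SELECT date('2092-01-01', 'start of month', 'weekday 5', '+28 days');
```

`start of month` rewinds 2092-01-01 to 2092-01-01.
`weekday 5` advances to the next Friday; 2092-01-01 is a Tuesday, so it moves forward to 2092-01-04.
January 2092 has 31 days; 27 remain after the 4th, so 28 days reach 2092-02-01.

2092-02-01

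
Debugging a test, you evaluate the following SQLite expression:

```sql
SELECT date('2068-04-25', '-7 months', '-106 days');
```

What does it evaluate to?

2067-06-11

Adding -7 months to 2068-04-25 gives 2067-09-25.
Applying '-106 days' to 2067-09-25: counting 106 days back gives 2067-06-11.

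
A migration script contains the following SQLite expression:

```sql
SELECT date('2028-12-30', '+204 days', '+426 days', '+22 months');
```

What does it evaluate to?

2032-07-21

Applying '+204 days' to 2028-12-30: counting 204 days forward gives 2029-07-22.
Applying '+426 days' to 2029-07-22: counting 426 days forward gives 2030-09-21.
Adding +22 months to 2030-09-21 gives 2032-07-21.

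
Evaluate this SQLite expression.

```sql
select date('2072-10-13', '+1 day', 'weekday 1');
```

Advancing 1 more day within October lands on 2072-10-14.
`weekday 1` advances to the next Monday; 2072-10-14 is a Friday, so it moves forward to 2072-10-17.

2072-10-17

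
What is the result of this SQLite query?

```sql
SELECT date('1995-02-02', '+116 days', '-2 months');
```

Applying '+116 days' to 1995-02-02: counting 116 days forward gives 1995-05-29.
Adding -2 months to 1995-05-29 gives 1995-03-29.

1995-03-29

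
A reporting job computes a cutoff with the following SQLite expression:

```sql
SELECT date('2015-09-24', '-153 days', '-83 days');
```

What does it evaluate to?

2015-01-31

Applying '-153 days' to 2015-09-24: counting 153 days back gives 2015-04-24.
Applying '-83 days' to 2015-04-24: counting 83 days back gives 2015-01-31.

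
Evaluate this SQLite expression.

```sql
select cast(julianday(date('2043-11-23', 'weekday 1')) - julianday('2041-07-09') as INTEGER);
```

867

`weekday 1` advances to the next Monday; 2043-11-23 is already a Monday, so it stays at 2043-11-23.
22 days remain in July 2041 after the 9th (31 − 9).
Full months from August 2041 through October 2043 contribute their day counts.
Then 23 days into November 2043.
Total: 22 + 31 + 30 + 31 + 30 + 31 + 31 + 28 + 31 + 30 + 31 + 30 + 31 + 31 + 30 + 31 + 30 + 31 + 31 + 28 + 31 + 30 + 31 + 30 + 31 + 31 + 30 + 31 + 23 = 867.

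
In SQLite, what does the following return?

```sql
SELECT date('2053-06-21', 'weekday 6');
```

`weekday 6` advances to the next Saturday; 2053-06-21 is already a Saturday, so it stays at 2053-06-21.

2053-06-21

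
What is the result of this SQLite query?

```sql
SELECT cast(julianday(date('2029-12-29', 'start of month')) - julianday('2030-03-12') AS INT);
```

`start of month` rewinds 2029-12-29 to 2029-12-01.
30 days remain in December 2029 after the 1st (31 − 1).
January 2030: 31 days.
February 2030: 28 days.
Then 12 days into March 2030.
Total: 30 + 31 + 28 + 12 = 101.
The subtraction is earlier − later, so the result is −101 → -101.

-101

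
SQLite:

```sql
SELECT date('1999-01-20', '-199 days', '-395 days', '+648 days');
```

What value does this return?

Applying '-199 days' to 1999-01-20: counting 199 days back gives 1998-07-05.
Applying '-395 days' to 1998-07-05: counting 395 days back gives 1997-06-05.
Applying '+648 days' to 1997-06-05: counting 648 days forward gives 1999-03-15.

1999-03-15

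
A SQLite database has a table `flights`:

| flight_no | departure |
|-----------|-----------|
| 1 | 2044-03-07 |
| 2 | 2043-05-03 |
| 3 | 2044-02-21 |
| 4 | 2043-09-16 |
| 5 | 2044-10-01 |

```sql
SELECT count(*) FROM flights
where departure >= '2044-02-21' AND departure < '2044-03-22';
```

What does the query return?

Rows in [2044-02-21, 2044-03-22): 2044-03-07, 2044-02-21 → 2 rows.

2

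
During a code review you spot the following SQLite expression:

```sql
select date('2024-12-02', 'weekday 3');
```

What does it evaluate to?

2024-12-04

`weekday 3` advances to the next Wednesday; 2024-12-02 is a Monday, so it moves forward to 2024-12-04.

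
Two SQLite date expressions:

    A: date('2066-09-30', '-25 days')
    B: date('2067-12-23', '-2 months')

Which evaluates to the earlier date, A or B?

A = 2066-09-05.
B = 2067-10-23.
A is earlier.

A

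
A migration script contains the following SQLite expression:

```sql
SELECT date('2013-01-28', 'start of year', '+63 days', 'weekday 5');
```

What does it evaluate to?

2013-03-08

`start of year` rewinds 2013-01-28 to 2013-01-01.
Applying '+63 days' to 2013-01-01: counting 63 days forward gives 2013-03-05.
`weekday 5` advances to the next Friday; 2013-03-05 is a Tuesday, so it moves forward to 2013-03-08.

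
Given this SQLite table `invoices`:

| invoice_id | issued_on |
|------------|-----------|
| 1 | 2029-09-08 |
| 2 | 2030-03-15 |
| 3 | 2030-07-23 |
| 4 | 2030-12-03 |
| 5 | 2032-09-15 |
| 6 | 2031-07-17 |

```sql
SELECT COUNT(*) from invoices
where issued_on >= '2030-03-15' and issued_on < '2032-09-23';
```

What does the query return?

Rows in [2030-03-15, 2032-09-23): 2030-03-15, 2030-07-23, 2030-12-03, 2032-09-15, 2031-07-17 → 5 rows.

5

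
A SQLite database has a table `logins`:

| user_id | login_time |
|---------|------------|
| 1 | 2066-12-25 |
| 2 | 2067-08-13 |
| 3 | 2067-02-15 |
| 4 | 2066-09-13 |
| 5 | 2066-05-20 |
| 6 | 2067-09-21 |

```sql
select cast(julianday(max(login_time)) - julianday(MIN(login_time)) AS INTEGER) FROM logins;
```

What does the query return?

489

MIN = 2066-05-20, MAX = 2067-09-21.
11 days remain in May 2066 after the 20th (31 − 20).
Full months from June 2066 through August 2067 contribute their day counts.
Then 21 days into September 2067.
Total: 11 + 30 + 31 + 31 + 30 + 31 + 30 + 31 + 31 + 28 + 31 + 30 + 31 + 30 + 31 + 31 + 21 = 489.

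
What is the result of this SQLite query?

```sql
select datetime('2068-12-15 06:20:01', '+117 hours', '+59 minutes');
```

2068-12-20 04:19:01

+117 hours from 2068-12-15 06:20:01 is 2068-12-20 03:20:01 (crosses midnight).
+59 minutes from 2068-12-20 03:20:01 is 2068-12-20 04:19:01.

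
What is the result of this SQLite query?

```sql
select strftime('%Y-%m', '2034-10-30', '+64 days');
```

First apply '+64 days': 2034-10-30 → 2035-01-02.
`%Y-%m` extracts the year-month: 2035-01.

2035-01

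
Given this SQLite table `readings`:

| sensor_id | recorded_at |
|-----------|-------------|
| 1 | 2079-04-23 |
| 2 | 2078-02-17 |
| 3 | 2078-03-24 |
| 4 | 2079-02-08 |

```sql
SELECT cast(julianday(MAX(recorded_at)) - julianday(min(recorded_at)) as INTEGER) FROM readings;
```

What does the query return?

MIN = 2078-02-17, MAX = 2079-04-23.
11 days remain in February 2078 after the 17th (28 − 17).
Full months from March 2078 through March 2079 contribute their day counts.
Then 23 days into April 2079.
Total: 11 + 31 + 30 + 31 + 30 + 31 + 31 + 30 + 31 + 30 + 31 + 31 + 28 + 31 + 23 = 430.

430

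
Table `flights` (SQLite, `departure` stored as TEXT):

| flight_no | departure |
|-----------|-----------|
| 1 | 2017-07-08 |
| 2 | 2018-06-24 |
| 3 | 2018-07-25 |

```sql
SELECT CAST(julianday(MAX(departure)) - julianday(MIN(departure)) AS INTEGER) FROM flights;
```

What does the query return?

382

MIN = 2017-07-08, MAX = 2018-07-25.
23 days remain in July 2017 after the 8th (31 − 8).
Full months from August 2017 through June 2018 contribute their day counts.
Then 25 days into July 2018.
Total: 23 + 31 + 30 + 31 + 30 + 31 + 31 + 28 + 31 + 30 + 31 + 30 + 25 = 382.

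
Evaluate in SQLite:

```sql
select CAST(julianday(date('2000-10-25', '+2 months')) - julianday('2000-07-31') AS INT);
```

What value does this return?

147

Adding +2 months to 2000-10-25 gives 2000-12-25.
0 days remain in July 2000 after the 31st (31 − 31).
August 2000: 31 days.
September 2000: 30 days.
October 2000: 31 days.
November 2000: 30 days.
Then 25 days into December 2000.
Total: 0 + 31 + 30 + 31 + 30 + 25 = 147.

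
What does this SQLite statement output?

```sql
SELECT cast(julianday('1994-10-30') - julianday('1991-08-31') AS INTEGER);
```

0 days remain in August 1991 after the 31st (31 − 31).
Full months from September 1991 through September 1994 contribute their day counts.
Then 30 days into October 1994.
Total: 0 + 30 + 31 + 30 + 31 + 31 + 29 + 31 + 30 + 31 + 30 + 31 + 31 + 30 + 31 + 30 + 31 + 31 + 28 + 31 + 30 + 31 + 30 + 31 + 31 + 30 + 31 + 30 + 31 + 31 + 28 + 31 + 30 + 31 + 30 + 31 + 31 + 30 + 30 = 1156.

1156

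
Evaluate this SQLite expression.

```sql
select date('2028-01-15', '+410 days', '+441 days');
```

Applying '+410 days' to 2028-01-15: counting 410 days forward gives 2029-02-28.
Applying '+441 days' to 2029-02-28: counting 441 days forward gives 2030-05-15.

2030-05-15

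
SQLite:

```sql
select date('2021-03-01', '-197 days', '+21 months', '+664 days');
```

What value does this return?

2024-03-10

Applying '-197 days' to 2021-03-01: counting 197 days back gives 2020-08-16.
Adding +21 months to 2020-08-16 gives 2022-05-16.
Applying '+664 days' to 2022-05-16: counting 664 days forward gives 2024-03-10.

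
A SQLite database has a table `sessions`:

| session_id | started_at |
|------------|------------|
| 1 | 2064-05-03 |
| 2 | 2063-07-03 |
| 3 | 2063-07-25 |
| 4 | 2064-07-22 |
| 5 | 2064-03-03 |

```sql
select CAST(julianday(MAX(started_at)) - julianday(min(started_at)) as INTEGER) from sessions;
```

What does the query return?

385

MIN = 2063-07-03, MAX = 2064-07-22.
28 days remain in July 2063 after the 3rd (31 − 3).
Full months from August 2063 through June 2064 contribute their day counts.
Then 22 days into July 2064.
Total: 28 + 31 + 30 + 31 + 30 + 31 + 31 + 29 + 31 + 30 + 31 + 30 + 22 = 385.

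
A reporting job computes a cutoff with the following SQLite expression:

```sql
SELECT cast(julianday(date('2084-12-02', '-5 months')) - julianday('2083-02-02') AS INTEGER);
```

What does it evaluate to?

516

Adding -5 months to 2084-12-02 gives 2084-07-02.
26 days remain in February 2083 after the 2nd (28 − 2).
Full months from March 2083 through June 2084 contribute their day counts.
Then 2 days into July 2084.
Total: 26 + 31 + 30 + 31 + 30 + 31 + 31 + 30 + 31 + 30 + 31 + 31 + 29 + 31 + 30 + 31 + 30 + 2 = 516.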